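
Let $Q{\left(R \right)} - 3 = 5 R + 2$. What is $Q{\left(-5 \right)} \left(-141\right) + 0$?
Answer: $2820$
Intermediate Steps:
$Q{\left(R \right)} = 5 + 5 R$ ($Q{\left(R \right)} = 3 + \left(5 R + 2\right) = 3 + \left(2 + 5 R\right) = 5 + 5 R$)
$Q{\left(-5 \right)} \left(-141\right) + 0 = \left(5 + 5 \left(-5\right)\right) \left(-141\right) + 0 = \left(5 - 25\right) \left(-141\right) + 0 = \left(-20\right) \left(-141\right) + 0 = 2820 + 0 = 2820$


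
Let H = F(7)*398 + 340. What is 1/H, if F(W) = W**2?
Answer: 1/19842 ≈ 5.0398e-5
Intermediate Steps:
H = 19842 (H = 7**2*398 + 340 = 49*398 + 340 = 19502 + 340 = 19842)
1/H = 1/19842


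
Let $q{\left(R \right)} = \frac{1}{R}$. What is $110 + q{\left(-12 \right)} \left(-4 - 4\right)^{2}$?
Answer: $\frac{314}{3} \approx 104.67$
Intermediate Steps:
$110 + q{\left(-12 \right)} \left(-4 - 4\right)^{2} = 110 + \frac{\left(-4 - 4\right)^{2}}{-12} = 110 - \frac{\left(-8\right)^{2}}{12} = 110 - \frac{16}{3} = \frac{314}{3}$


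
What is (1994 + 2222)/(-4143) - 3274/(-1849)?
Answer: 5768798/7660407 ≈ 0.75307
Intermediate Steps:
(1994 + 2222)/(-4143) - 3274/(-1849) = 4216*(-1/4143) - 3274*(-1/1849) = -4216/4143 + 3274/1849 = 5768798/7660407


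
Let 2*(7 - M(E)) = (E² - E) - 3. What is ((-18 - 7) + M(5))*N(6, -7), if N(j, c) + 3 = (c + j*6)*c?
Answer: 5459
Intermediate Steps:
M(E) = 17/2 + E/2 - E²/2 (M(E) = 7 - ((E² - E) - 3)/2 = 7 - (-3 + E² - E)/2 = 7 + (3/2 + E/2 - E²/2) = 17/2 + E/2 - E²/2)
N(j, c) = -3 + c*(c + 6*j) (N(j, c) = -3 + (c + j*6)*c = -3 + (c + 6*j)*c = -3 + c*(c + 6*j))
((-18 - 7) + M(5))*N(6, -7) = ((-18 - 7) + (17/2 + (½)*5 - ½*5²))*(-3 + (-7)² + 6*(-7)*6) = (-25 + (17/2 + 5/2 - ½*25))*(-3 + 49 - 252) = (-25 + (17/2 + 5/2 - 25/2))*(-206) = (-25 - 3/2)*(-206) = -53/2*(-206) = 5459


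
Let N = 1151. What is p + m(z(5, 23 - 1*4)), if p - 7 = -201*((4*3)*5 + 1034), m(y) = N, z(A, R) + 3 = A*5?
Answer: -218736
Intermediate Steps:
z(A, R) = -3 + 5*A (z(A, R) = -3 + A*5 = -3 + 5*A)
m(y) = 1151
p = -219887 (p = 7 - 201*((4*3)*5 + 1034) = 7 - 201*(12*5 + 1034) = 7 - 201*(60 + 1034) = 7 - 201*1094 = 7 - 219894 = -219887)
p + m(z(5, 23 - 1*4)) = -219887 + 1151 = -218736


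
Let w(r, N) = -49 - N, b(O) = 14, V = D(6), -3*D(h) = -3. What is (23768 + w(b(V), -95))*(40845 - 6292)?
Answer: 822845142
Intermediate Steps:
D(h) = 1 (D(h) = -⅓*(-3) = 1)
V = 1
(23768 + w(b(V), -95))*(40845 - 6292) = (23768 + (-49 - 1*(-95)))*(40845 - 6292) = (23768 + (-49 + 95))*34553 = (23768 + 46)*34553 = 23814*34553 = 822845142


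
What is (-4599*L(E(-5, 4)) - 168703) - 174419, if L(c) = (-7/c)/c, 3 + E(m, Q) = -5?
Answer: -21927615/64 ≈ -3.4262e+5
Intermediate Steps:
E(m, Q) = -8 (E(m, Q) = -3 - 5 = -8)
L(c) = -7/c²
(-4599*L(E(-5, 4)) - 168703) - 174419 = (-(-32193)/(-8)² - 168703) - 174419 = (-(-32193)/64 - 168703) - 174419 = (-4599*(-7/64) - 168703) - 174419 = (32193/64 - 168703) - 174419 = -10764799/64 - 174419 = -21927615/64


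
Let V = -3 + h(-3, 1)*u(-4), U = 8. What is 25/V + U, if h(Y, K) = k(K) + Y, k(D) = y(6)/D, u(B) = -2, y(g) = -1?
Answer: 13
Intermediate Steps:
k(D) = -1/D
h(Y, K) = Y - 1/K (h(Y, K) = -1/K + Y = Y - 1/K)
V = 5 (V = -3 + (-3 - 1/1)*(-2) = -3 + (-3 - 1*1)*(-2) = -3 + (-3 - 1)*(-2) = -3 - 4*(-2) = -3 + 8 = 5)
25/V + U = 25/5 + 8 = (1/5)*25 + 8 = 5 + 8 = 13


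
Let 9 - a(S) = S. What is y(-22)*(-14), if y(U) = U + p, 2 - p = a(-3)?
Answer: 448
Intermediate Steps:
a(S) = 9 - S
p = -10 (p = 2 - (9 - 1*(-3)) = 2 - (9 + 3) = 2 - 1*12 = 2 - 12 = -10)
y(U) = -10 + U (y(U) = U - 10 = -10 + U)
y(-22)*(-14) = (-10 - 22)*(-14) = -32*(-14) = 448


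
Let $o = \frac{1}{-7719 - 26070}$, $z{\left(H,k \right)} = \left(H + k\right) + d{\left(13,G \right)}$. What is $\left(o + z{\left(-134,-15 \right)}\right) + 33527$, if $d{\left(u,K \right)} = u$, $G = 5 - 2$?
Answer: $\frac{1128248498}{33789} \approx 33391.0$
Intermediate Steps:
$G = 3$ ($G = 5 - 2 = 3$)
$z{\left(H,k \right)} = 13 + H + k$ ($z{\left(H,k \right)} = \left(H + k\right) + 13 = 13 + H + k$)
$o = - \frac{1}{33789}$ ($o = \frac{1}{-33789} = - \frac{1}{33789} \approx -2.9595 \cdot 10^{-5}$)
$\left(o + z{\left(-134,-15 \right)}\right) + 33527 = \left(- \frac{1}{33789} - 136\right) + 33527 = - \frac{4595305}{33789} + 33527 = \frac{1128248498}{33789}$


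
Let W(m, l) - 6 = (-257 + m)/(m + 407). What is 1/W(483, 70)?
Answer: 445/2783 ≈ 0.15990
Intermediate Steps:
W(m, l) = 6 + (-257 + m)/(407 + m) (W(m, l) = 6 + (-257 + m)/(m + 407) = 6 + (-257 + m)/(407 + m))
1/W(483, 70) = 1/((2185 + 7*483)/(407 + 483)) = 1/((2185 + 3381)/890) = 1/((1/890)*5566) = 1/(2783/445) = 445/2783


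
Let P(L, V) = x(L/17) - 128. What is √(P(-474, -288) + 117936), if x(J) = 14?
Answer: √117822 ≈ 343.25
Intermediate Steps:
P(L, V) = -114 (P(L, V) = 14 - 128 = -114)
√(P(-474, -288) + 117936) = √(-114 + 117936) = √117822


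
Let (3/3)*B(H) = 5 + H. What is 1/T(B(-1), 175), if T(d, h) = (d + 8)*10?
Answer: 1/120 ≈ 0.0083333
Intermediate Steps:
B(H) = 5 + H
T(d, h) = 80 + 10*d (T(d, h) = (8 + d)*10 = 80 + 10*d)
1/T(B(-1), 175) = 1/(80 + 10*(5 - 1)) = 1/(80 + 10*4) = 1/(80 + 40) = 1/120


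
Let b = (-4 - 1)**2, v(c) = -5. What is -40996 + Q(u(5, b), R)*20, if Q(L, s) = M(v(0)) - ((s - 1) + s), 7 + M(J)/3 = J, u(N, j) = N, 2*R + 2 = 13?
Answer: -41916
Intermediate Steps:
R = 11/2 (R = -1 + (1/2)*13 = -1 + 13/2 = 11/2 ≈ 5.5000)
b = 25 (b = (-5)**2 = 25)
M(J) = -21 + 3*J
Q(L, s) = -35 - 2*s (Q(L, s) = (-21 + 3*(-5)) - ((s - 1) + s) = (-21 - 15) - ((-1 + s) + s) = -36 - (-1 + 2*s) = -36 + (1 - 2*s) = -35 - 2*s)
-40996 + Q(u(5, b), R)*20 = -40996 + (-35 - 2*11/2)*20 = -40996 + (-35 - 11)*20 = -40996 - 46*20 = -40996 - 920 = -41916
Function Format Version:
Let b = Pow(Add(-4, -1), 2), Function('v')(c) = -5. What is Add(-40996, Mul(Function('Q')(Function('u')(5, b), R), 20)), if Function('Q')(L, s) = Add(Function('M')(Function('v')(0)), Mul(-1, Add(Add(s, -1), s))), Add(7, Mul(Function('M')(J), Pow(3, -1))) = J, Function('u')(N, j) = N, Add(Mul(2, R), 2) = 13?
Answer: -41916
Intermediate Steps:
R = Rational(11, 2) (R = Add(-1, Mul(Rational(1, 2), 13)) = Add(-1, Rational(13, 2)) = Rational(11, 2) ≈ 5.5000)
b = 25 (b = Pow(-5, 2) = 25)
Function('M')(J) = Add(-21, Mul(3, J))
Function('Q')(L, s) = Add(-35, Mul(-2, s)) (Function('Q')(L, s) = Add(Add(-21, Mul(3, -5)), Mul(-1, Add(Add(s, -1), s))) = Add(Add(-21, -15), Mul(-1, Add(Add(-1, s), s))) = Add(-36, Mul(-1, Add(-1, Mul(2, s)))) = Add(-36, Add(1, Mul(-2, s))) = Add(-35, Mul(-2, s)))
Add(-40996, Mul(Function('Q')(Function('u')(5, b), R), 20)) = Add(-40996, Mul(Add(-35, Mul(-2, Rational(11, 2))), 20)) = Add(-40996, Mul(Add(-35, -11), 20)) = Add(-40996, Mul(-46, 20)) = Add(-40996, -920) = -41916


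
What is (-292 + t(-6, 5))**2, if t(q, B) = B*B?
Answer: 71289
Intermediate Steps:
t(q, B) = B**2
(-292 + t(-6, 5))**2 = (-292 + 5**2)**2 = (-292 + 25)**2 = (-267)**2 = 71289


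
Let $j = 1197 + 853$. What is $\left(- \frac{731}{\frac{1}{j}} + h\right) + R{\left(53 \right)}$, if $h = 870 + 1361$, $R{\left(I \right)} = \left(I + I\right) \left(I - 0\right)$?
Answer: $-1490701$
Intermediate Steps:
$j = 2050$
$R{\left(I \right)} = 2 I^{2}$ ($R{\left(I \right)} = 2 I \left(I + \left(-23 + 23\right)\right) = 2 I \left(I + 0\right) = 2 I I = 2 I^{2}$)
$h = 2231$
$\left(- \frac{731}{\frac{1}{j}} + h\right) + R{\left(53 \right)} = \left(- \frac{731}{\frac{1}{2050}} + 2231\right) + 2 \cdot 53^{2} = \left(- 731 \frac{1}{\frac{1}{2050}} + 2231\right) + 2 \cdot 2809 = \left(\left(-731\right) 2050 + 2231\right) + 5618 = \left(-1498550 + 2231\right) + 5618 = -1496319 + 5618 = -1490701$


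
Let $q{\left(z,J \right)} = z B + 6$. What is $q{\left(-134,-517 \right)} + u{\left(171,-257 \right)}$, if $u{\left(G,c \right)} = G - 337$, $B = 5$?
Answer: $-830$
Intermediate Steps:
$q{\left(z,J \right)} = 6 + 5 z$ ($q{\left(z,J \right)} = z 5 + 6 = 5 z + 6 = 6 + 5 z$)
$u{\left(G,c \right)} = -337 + G$
$q{\left(-134,-517 \right)} + u{\left(171,-257 \right)} = \left(6 + 5 \left(-134\right)\right) + \left(-337 + 171\right) = \left(6 - 670\right) - 166 = -664 - 166 = -830$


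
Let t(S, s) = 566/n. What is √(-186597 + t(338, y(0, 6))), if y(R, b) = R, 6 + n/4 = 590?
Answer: I*√15909985949/292 ≈ 431.97*I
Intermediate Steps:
n = 2336 (n = -24 + 4*590 = -24 + 2360 = 2336)
t(S, s) = 283/1168 (t(S, s) = 566/2336 = 566*(1/2336) = 283/1168)
√(-186597 + t(338, y(0, 6))) = √(-186597 + 283/1168) = √(-217945013/1168) = I*√15909985949/292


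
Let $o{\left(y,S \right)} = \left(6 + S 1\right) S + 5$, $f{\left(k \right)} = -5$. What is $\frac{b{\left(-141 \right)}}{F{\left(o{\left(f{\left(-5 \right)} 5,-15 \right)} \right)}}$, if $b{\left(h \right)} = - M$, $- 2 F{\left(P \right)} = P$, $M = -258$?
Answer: $- \frac{129}{35} \approx -3.6857$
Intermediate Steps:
$o{\left(y,S \right)} = 5 + S \left(6 + S\right)$ ($o{\left(y,S \right)} = \left(6 + S\right) S + 5 = S \left(6 + S\right) + 5 = 5 + S \left(6 + S\right)$)
$F{\left(P \right)} = - \frac{P}{2}$
$b{\left(h \right)} = 258$ ($b{\left(h \right)} = \left(-1\right) \left(-258\right) = 258$)
$\frac{b{\left(-141 \right)}}{F{\left(o{\left(f{\left(-5 \right)} 5,-15 \right)} \right)}} = \frac{258}{\left(- \frac{1}{2}\right) \left(5 + \left(-15\right)^{2} + 6 \left(-15\right)\right)} = \frac{258}{\left(- \frac{1}{2}\right) \left(5 + 225 - 90\right)} = \frac{258}{\left(- \frac{1}{2}\right) 140} = \frac{258}{-70} = 258 \left(- \frac{1}{70}\right) = - \frac{129}{35}$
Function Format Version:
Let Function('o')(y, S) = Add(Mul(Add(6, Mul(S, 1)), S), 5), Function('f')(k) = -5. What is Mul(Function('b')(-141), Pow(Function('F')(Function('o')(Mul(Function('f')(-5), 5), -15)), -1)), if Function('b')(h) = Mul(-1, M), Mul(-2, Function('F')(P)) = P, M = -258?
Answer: Rational(-129, 35) ≈ -3.6857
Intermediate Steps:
Function('o')(y, S) = Add(5, Mul(S, Add(6, S))) (Function('o')(y, S) = Add(Mul(Add(6, S), S), 5) = Add(Mul(S, Add(6, S)), 5) = Add(5, Mul(S, Add(6, S))))
Function('F')(P) = Mul(Rational(-1, 2), P)
Function('b')(h) = 258 (Function('b')(h) = Mul(-1, -258) = 258)
Mul(Function('b')(-141), Pow(Function('F')(Function('o')(Mul(Function('f')(-5), 5), -15)), -1)) = Mul(258, Pow(Mul(Rational(-1, 2), Add(5, Pow(-15, 2), Mul(6, -15))), -1)) = Mul(258, Pow(Mul(Rational(-1, 2), Add(5, 225, -90)), -1)) = Mul(258, Pow(Mul(Rational(-1, 2), 140), -1)) = Mul(258, Pow(-70, -1)) = Mul(258, Rational(-1, 70)) = Rational(-129, 35)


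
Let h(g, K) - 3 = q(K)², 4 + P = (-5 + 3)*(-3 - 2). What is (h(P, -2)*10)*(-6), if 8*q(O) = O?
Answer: -735/4 ≈ -183.75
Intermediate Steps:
q(O) = O/8
P = 6 (P = -4 + (-5 + 3)*(-3 - 2) = -4 - 2*(-5) = -4 + 10 = 6)
h(g, K) = 3 + K²/64 (h(g, K) = 3 + (K/8)² = 3 + K²/64)
(h(P, -2)*10)*(-6) = ((3 + (1/64)*(-2)²)*10)*(-6) = ((3 + (1/64)*4)*10)*(-6) = ((3 + 1/16)*10)*(-6) = ((49/16)*10)*(-6) = (245/8)*(-6) = -735/4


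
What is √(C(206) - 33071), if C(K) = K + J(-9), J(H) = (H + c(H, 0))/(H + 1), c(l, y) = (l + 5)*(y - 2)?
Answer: I*√525838/4 ≈ 181.29*I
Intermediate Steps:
c(l, y) = (-2 + y)*(5 + l) (c(l, y) = (5 + l)*(-2 + y) = (-2 + y)*(5 + l))
J(H) = (-10 - H)/(1 + H) (J(H) = (H + (-10 - 2*H + 5*0 + H*0))/(H + 1) = (H + (-10 - 2*H + 0 + 0))/(1 + H) = (H + (-10 - 2*H))/(1 + H) = (-10 - H)/(1 + H))
C(K) = ⅛ + K (C(K) = K + (-10 - 1*(-9))/(1 - 9) = K + (-10 + 9)/(-8) = K - ⅛*(-1) = K + ⅛ = ⅛ + K)
√(C(206) - 33071) = √((⅛ + 206) - 33071) = √(1649/8 - 33071) = √(-262919/8) = I*√525838/4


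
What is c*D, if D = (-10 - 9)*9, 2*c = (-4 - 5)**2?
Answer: -13851/2 ≈ -6925.5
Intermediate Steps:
c = 81/2 (c = (-4 - 5)**2/2 = (1/2)*(-9)**2 = (1/2)*81 = 81/2 ≈ 40.500)
D = -171 (D = -19*9 = -171)
c*D = (81/2)*(-171) = -13851/2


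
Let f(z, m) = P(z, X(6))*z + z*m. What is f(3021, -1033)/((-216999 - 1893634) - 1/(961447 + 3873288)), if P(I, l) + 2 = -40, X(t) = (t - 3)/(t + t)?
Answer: 15701164517625/10204351237256 ≈ 1.5387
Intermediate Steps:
X(t) = (-3 + t)/(2*t) (X(t) = (-3 + t)/((2*t)) = (-3 + t)*(1/(2*t)) = (-3 + t)/(2*t))
P(I, l) = -42 (P(I, l) = -2 - 40 = -42)
f(z, m) = -42*z + m*z (f(z, m) = -42*z + z*m = -42*z + m*z)
f(3021, -1033)/((-216999 - 1893634) - 1/(961447 + 3873288)) = (3021*(-42 - 1033))/((-216999 - 1893634) - 1/(961447 + 3873288)) = (3021*(-1075))/(-2110633 - 1/4834735) = -3247575/(-2110633 - 1*1/4834735) = -3247575/(-2110633 - 1/4834735) = -3247575/(-10204351237256/4834735) = -3247575*(-4834735/10204351237256) = 15701164517625/10204351237256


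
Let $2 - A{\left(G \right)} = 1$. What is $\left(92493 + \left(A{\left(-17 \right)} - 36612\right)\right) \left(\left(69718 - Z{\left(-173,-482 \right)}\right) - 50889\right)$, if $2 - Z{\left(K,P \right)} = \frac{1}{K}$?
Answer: $\frac{182011585740}{173} \approx 1.0521 \cdot 10^{9}$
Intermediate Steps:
$A{\left(G \right)} = 1$ ($A{\left(G \right)} = 2 - 1 = 1$)
$Z{\left(K,P \right)} = 2 - \frac{1}{K}$
$\left(92493 + \left(A{\left(-17 \right)} - 36612\right)\right) \left(\left(69718 - Z{\left(-173,-482 \right)}\right) - 50889\right) = \left(92493 + \left(1 - 36612\right)\right) \left(\left(69718 - \left(2 - \frac{1}{-173}\right)\right) - 50889\right) = \left(92493 + \left(1 - 36612\right)\right) \left(\left(69718 - \left(2 - - \frac{1}{173}\right)\right) - 50889\right) = \left(92493 - 36611\right) \left(\left(69718 - \left(2 + \frac{1}{173}\right)\right) - 50889\right) = 55882 \left(\left(69718 - \frac{347}{173}\right) - 50889\right) = 55882 \left(\frac{12060867}{173} - 50889\right) = 55882 \cdot \frac{3257070}{173} = \frac{182011585740}{173}$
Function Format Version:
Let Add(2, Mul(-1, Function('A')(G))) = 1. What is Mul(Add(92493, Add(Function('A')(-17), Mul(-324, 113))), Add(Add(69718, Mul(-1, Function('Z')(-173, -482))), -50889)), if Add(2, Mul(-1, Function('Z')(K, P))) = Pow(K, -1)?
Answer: Rational(182011585740, 173) ≈ 1.0521e+9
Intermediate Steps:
Function('A')(G) = 1 (Function('A')(G) = Add(2, Mul(-1, 1)) = Add(2, -1) = 1)
Function('Z')(K, P) = Add(2, Mul(-1, Pow(K, -1)))
Mul(Add(92493, Add(Function('A')(-17), Mul(-324, 113))), Add(Add(69718, Mul(-1, Function('Z')(-173, -482))), -50889)) = Mul(Add(92493, Add(1, Mul(-324, 113))), Add(Add(69718, Mul(-1, Add(2, Mul(-1, Pow(-173, -1))))), -50889)) = Mul(Add(92493, Add(1, -36612)), Add(Add(69718, Mul(-1, Add(2, Mul(-1, Rational(-1, 173))))), -50889)) = Mul(Add(92493, -36611), Add(Add(69718, Mul(-1, Add(2, Rational(1, 173)))), -50889)) = Mul(55882, Add(Add(69718, Mul(-1, Rational(347, 173))), -50889)) = Mul(55882, Add(Add(69718, Rational(-347, 173)), -50889)) = Mul(55882, Add(Rational(12060867, 173), -50889)) = Mul(55882, Rational(3257070, 173)) = Rational(182011585740, 173)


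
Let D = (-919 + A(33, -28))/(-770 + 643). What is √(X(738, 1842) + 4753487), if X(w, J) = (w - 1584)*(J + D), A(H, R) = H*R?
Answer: √51336639389/127 ≈ 1784.1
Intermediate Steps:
D = 1843/127 (D = (-919 + 33*(-28))/(-770 + 643) = (-919 - 924)/(-127) = -1843*(-1/127) = 1843/127 ≈ 14.512)
X(w, J) = (-1584 + w)*(1843/127 + J) (X(w, J) = (w - 1584)*(J + 1843/127) = (-1584 + w)*(1843/127 + J))
√(X(738, 1842) + 4753487) = √((-2919312/127 - 1584*1842 + (1843/127)*738 + 1842*738) + 4753487) = √((-2919312/127 - 2917728 + 1360134/127 + 1359396) + 4753487) = √(-199467342/127 + 4753487) = √(404225507/127) = √51336639389/127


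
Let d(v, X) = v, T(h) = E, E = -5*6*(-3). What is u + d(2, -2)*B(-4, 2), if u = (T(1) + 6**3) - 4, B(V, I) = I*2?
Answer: 310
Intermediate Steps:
E = 90 (E = -30*(-3) = 90)
T(h) = 90
B(V, I) = 2*I
u = 302 (u = (90 + 6**3) - 4 = (90 + 216) - 4 = 306 - 4 = 302)
u + d(2, -2)*B(-4, 2) = 302 + 2*(2*2) = 302 + 2*4 = 302 + 8 = 310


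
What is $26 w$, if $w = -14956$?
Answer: $-388856$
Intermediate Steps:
$26 w = 26 \left(-14956\right) = -388856$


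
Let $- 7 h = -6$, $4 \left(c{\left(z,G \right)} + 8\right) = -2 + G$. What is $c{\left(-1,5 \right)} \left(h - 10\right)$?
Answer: $\frac{464}{7} \approx 66.286$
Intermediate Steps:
$c{\left(z,G \right)} = - \frac{17}{2} + \frac{G}{4}$ ($c{\left(z,G \right)} = -8 + \frac{-2 + G}{4} = -8 + \left(- \frac{1}{2} + \frac{G}{4}\right) = - \frac{17}{2} + \frac{G}{4}$)
$h = \frac{6}{7}$ ($h = \left(- \frac{1}{7}\right) \left(-6\right) = \frac{6}{7} \approx 0.85714$)
$c{\left(-1,5 \right)} \left(h - 10\right) = \left(- \frac{17}{2} + \frac{1}{4} \cdot 5\right) \left(\frac{6}{7} - 10\right) = \left(- \frac{17}{2} + \frac{5}{4}\right) \left(- \frac{64}{7}\right) = \left(- \frac{29}{4}\right) \left(- \frac{64}{7}\right) = \frac{464}{7}$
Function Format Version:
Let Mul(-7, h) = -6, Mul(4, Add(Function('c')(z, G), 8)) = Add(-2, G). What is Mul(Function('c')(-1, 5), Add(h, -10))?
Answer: Rational(464, 7) ≈ 66.286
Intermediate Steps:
Function('c')(z, G) = Add(Rational(-17, 2), Mul(Rational(1, 4), G)) (Function('c')(z, G) = Add(-8, Mul(Rational(1, 4), Add(-2, G))) = Add(-8, Add(Rational(-1, 2), Mul(Rational(1, 4), G))) = Add(Rational(-17, 2), Mul(Rational(1, 4), G)))
h = Rational(6, 7) (h = Mul(Rational(-1, 7), -6) = Rational(6, 7) ≈ 0.85714)
Mul(Function('c')(-1, 5), Add(h, -10)) = Mul(Add(Rational(-17, 2), Mul(Rational(1, 4), 5)), Add(Rational(6, 7), -10)) = Mul(Add(Rational(-17, 2), Rational(5, 4)), Rational(-64, 7)) = Mul(Rational(-29, 4), Rational(-64, 7)) = Rational(464, 7)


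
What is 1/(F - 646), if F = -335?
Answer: -1/981 ≈ -0.0010194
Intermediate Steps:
1/(F - 646) = 1/(-335 - 646) = 1/(-981) = -1/981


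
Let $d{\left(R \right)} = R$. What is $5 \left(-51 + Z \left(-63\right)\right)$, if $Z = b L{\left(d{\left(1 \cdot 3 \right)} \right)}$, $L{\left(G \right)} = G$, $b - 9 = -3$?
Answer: $-5925$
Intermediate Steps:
$b = 6$ ($b = 9 - 3 = 6$)
$Z = 18$ ($Z = 6 \cdot 1 \cdot 3 = 6 \cdot 3 = 18$)
$5 \left(-51 + Z \left(-63\right)\right) = 5 \left(-51 + 18 \left(-63\right)\right) = 5 \left(-51 - 1134\right) = 5 \left(-1185\right) = -5925$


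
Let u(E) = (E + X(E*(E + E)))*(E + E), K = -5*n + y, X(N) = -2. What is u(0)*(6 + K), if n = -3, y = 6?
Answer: 0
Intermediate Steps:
K = 21 (K = -5*(-3) + 6 = 15 + 6 = 21)
u(E) = 2*E*(-2 + E) (u(E) = (E - 2)*(E + E) = (-2 + E)*(2*E) = 2*E*(-2 + E))
u(0)*(6 + K) = (2*0*(-2 + 0))*(6 + 21) = (2*0*(-2))*27 = 0*27 = 0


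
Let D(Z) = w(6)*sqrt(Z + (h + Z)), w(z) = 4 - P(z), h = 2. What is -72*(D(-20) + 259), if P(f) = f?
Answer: -18648 + 144*I*sqrt(38) ≈ -18648.0 + 887.68*I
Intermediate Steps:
w(z) = 4 - z
D(Z) = -2*sqrt(2 + 2*Z) (D(Z) = (4 - 1*6)*sqrt(Z + (2 + Z)) = (4 - 6)*sqrt(2 + 2*Z) = -2*sqrt(2 + 2*Z))
-72*(D(-20) + 259) = -72*(-2*sqrt(2 + 2*(-20)) + 259) = -72*(-2*sqrt(2 - 40) + 259) = -72*(-2*I*sqrt(38) + 259) = -72*(259 - 2*I*sqrt(38)) = -18648 + 144*I*sqrt(38)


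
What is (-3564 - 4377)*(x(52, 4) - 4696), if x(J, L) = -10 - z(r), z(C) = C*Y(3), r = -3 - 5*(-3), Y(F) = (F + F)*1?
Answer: 37942098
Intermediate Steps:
Y(F) = 2*F (Y(F) = (2*F)*1 = 2*F)
r = 12 (r = -3 + 15 = 12)
z(C) = 6*C (z(C) = C*(2*3) = C*6 = 6*C)
x(J, L) = -82 (x(J, L) = -10 - 6*12 = -10 - 1*72 = -10 - 72 = -82)
(-3564 - 4377)*(x(52, 4) - 4696) = (-3564 - 4377)*(-82 - 4696) = -7941*(-4778) = 37942098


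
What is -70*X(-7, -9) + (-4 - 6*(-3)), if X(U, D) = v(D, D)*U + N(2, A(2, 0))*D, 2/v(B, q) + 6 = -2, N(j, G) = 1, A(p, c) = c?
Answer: 1043/2 ≈ 521.50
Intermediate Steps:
v(B, q) = -1/4 (v(B, q) = 2/(-6 - 2) = 2/(-8) = 2*(-1/8) = -1/4)
X(U, D) = D - U/4 (X(U, D) = -U/4 + 1*D = -U/4 + D = D - U/4)
-70*X(-7, -9) + (-4 - 6*(-3)) = -70*(-9 - 1/4*(-7)) + (-4 - 6*(-3)) = -70*(-9 + 7/4) + (-4 + 18) = -70*(-29/4) + 14 = 1015/2 + 14 = 1043/2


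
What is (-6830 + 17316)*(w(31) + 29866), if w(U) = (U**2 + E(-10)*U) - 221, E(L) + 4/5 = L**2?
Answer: 1765905316/5 ≈ 3.5318e+8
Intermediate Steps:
E(L) = -4/5 + L**2
w(U) = -221 + U**2 + 496*U/5 (w(U) = (U**2 + (-4/5 + (-10)**2)*U) - 221 = (U**2 + (-4/5 + 100)*U) - 221 = (U**2 + 496*U/5) - 221 = -221 + U**2 + 496*U/5)
(-6830 + 17316)*(w(31) + 29866) = (-6830 + 17316)*((-221 + 31**2 + (496/5)*31) + 29866) = 10486*((-221 + 961 + 15376/5) + 29866) = 10486*(19076/5 + 29866) = 10486*(168406/5) = 1765905316/5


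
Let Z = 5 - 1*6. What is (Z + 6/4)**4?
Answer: 1/16 ≈ 0.062500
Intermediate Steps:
Z = -1 (Z = 5 - 6 = -1)
(Z + 6/4)**4 = (-1 + 6/4)**4 = (-1 + 6*(1/4))**4 = (-1 + 3/2)**4 = (1/2)**4 = 1/16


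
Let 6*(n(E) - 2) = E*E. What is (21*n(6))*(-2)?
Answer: -336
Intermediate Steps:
n(E) = 2 + E²/6 (n(E) = 2 + (E*E)/6 = 2 + E²/6)
(21*n(6))*(-2) = (21*(2 + (⅙)*6²))*(-2) = (21*(2 + (⅙)*36))*(-2) = (21*(2 + 6))*(-2) = (21*8)*(-2) = 168*(-2) = -336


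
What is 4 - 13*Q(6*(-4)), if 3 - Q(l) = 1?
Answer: -22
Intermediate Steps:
Q(l) = 2 (Q(l) = 3 - 1*1 = 3 - 1 = 2)
4 - 13*Q(6*(-4)) = 4 - 13*2 = 4 - 26 = -22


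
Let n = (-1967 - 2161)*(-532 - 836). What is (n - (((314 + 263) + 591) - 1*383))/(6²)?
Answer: 5646319/36 ≈ 1.5684e+5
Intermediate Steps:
n = 5647104 (n = -4128*(-1368) = 5647104)
(n - (((314 + 263) + 591) - 1*383))/(6²) = (5647104 - (((314 + 263) + 591) - 1*383))/(6²) = (5647104 - ((577 + 591) - 383))/36 = (5647104 - (1168 - 383))*(1/36) = (5647104 - 1*785)*(1/36) = (5647104 - 785)*(1/36) = 5646319*(1/36) = 5646319/36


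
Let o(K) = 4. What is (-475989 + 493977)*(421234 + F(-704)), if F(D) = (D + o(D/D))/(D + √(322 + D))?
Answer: 1879131838702008/247999 + 6295800*I*√382/247999 ≈ 7.5772e+9 + 496.17*I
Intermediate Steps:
F(D) = (4 + D)/(D + √(322 + D)) (F(D) = (D + 4)/(D + √(322 + D)) = (4 + D)/(D + √(322 + D)))
(-475989 + 493977)*(421234 + F(-704)) = (-475989 + 493977)*(421234 + (4 - 704)/(-704 + √(322 - 704))) = 17988*(421234 - 700/(-704 + √(-382))) = 17988*(421234 - 700/(-704 + I*√382)) = 7577157192 - 12591600/(-704 + I*√382)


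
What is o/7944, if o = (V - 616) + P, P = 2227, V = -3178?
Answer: -1567/7944 ≈ -0.19726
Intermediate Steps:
o = -1567 (o = (-3178 - 616) + 2227 = -3794 + 2227 = -1567)
o/7944 = -1567/7944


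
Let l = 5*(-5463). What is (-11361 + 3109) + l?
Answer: -35567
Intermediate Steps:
l = -27315
(-11361 + 3109) + l = (-11361 + 3109) - 27315 = -8252 - 27315 = -35567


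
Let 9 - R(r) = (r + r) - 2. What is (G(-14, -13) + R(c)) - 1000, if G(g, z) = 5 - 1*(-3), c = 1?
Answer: -983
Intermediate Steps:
R(r) = 11 - 2*r (R(r) = 9 - ((r + r) - 2) = 9 - (2*r - 2) = 9 - (-2 + 2*r) = 9 + (2 - 2*r) = 11 - 2*r)
G(g, z) = 8 (G(g, z) = 5 + 3 = 8)
(G(-14, -13) + R(c)) - 1000 = (8 + (11 - 2*1)) - 1000 = (8 + (11 - 2)) - 1000 = (8 + 9) - 1000 = 17 - 1000 = -983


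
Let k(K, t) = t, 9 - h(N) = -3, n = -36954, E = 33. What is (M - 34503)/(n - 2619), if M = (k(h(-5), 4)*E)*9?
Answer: 11105/13191 ≈ 0.84186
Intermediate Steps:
h(N) = 12 (h(N) = 9 - 1*(-3) = 9 + 3 = 12)
M = 1188 (M = (4*33)*9 = 132*9 = 1188)
(M - 34503)/(n - 2619) = (1188 - 34503)/(-36954 - 2619) = -33315/(-39573) = -33315*(-1/39573) = 11105/13191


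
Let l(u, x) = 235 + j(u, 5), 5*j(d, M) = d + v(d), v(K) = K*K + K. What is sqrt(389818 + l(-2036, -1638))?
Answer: sqrt(30457445)/5 ≈ 1103.8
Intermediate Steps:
v(K) = K + K**2 (v(K) = K**2 + K = K + K**2)
j(d, M) = d/5 + d*(1 + d)/5 (j(d, M) = (d + d*(1 + d))/5 = d/5 + d*(1 + d)/5)
l(u, x) = 235 + u*(2 + u)/5
sqrt(389818 + l(-2036, -1638)) = sqrt(389818 + (235 + (1/5)*(-2036) + (1/5)*(-2036)*(1 - 2036))) = sqrt(389818 + (235 - 2036/5 + (1/5)*(-2036)*(-2035))) = sqrt(389818 + (235 - 2036/5 + 828652)) = sqrt(389818 + 4142399/5) = sqrt(6091489/5) = sqrt(30457445)/5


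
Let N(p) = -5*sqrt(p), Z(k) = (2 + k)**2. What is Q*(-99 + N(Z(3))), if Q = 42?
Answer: -5208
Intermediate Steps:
Q*(-99 + N(Z(3))) = 42*(-99 - 5*sqrt((2 + 3)**2)) = 42*(-99 - 5*sqrt(5**2)) = 42*(-99 - 5*sqrt(25)) = 42*(-99 - 5*5) = 42*(-99 - 25) = 42*(-124) = -5208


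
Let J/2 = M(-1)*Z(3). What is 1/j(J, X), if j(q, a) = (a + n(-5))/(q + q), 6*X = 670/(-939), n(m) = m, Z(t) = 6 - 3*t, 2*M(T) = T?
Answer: -8451/7210 ≈ -1.1721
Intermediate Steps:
M(T) = T/2
X = -335/2817 (X = (670/(-939))/6 = (670*(-1/939))/6 = (1/6)*(-670/939) = -335/2817 ≈ -0.11892)
J = 3 (J = 2*(((1/2)*(-1))*(6 - 3*3)) = 2*(-(6 - 9)/2) = 2*(-1/2*(-3)) = 2*(3/2) = 3)
j(q, a) = (-5 + a)/(2*q) (j(q, a) = (a - 5)/(q + q) = (-5 + a)/((2*q)) = (-5 + a)*(1/(2*q)) = (-5 + a)/(2*q))
1/j(J, X) = 1/((1/2)*(-5 - 335/2817)/3) = 1/((1/2)*(1/3)*(-14420/2817)) = 1/(-7210/8451) = -8451/7210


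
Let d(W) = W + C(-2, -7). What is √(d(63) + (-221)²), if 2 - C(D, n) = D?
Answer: 2*√12227 ≈ 221.15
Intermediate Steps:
C(D, n) = 2 - D
d(W) = 4 + W (d(W) = W + (2 - 1*(-2)) = W + (2 + 2) = W + 4 = 4 + W)
√(d(63) + (-221)²) = √((4 + 63) + (-221)²) = √(67 + 48841) = √48908 = 2*√12227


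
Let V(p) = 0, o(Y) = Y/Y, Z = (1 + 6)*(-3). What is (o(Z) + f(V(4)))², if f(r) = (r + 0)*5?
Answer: 1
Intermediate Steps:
Z = -21 (Z = 7*(-3) = -21)
o(Y) = 1
f(r) = 5*r (f(r) = r*5 = 5*r)
(o(Z) + f(V(4)))² = (1 + 5*0)² = (1 + 0)² = 1² = 1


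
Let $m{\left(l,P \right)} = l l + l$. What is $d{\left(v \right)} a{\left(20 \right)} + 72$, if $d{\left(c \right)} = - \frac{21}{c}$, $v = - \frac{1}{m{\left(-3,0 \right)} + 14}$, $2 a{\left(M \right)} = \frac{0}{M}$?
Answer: $72$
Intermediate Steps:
$m{\left(l,P \right)} = l + l^{2}$ ($m{\left(l,P \right)} = l^{2} + l = l + l^{2}$)
$a{\left(M \right)} = 0$ ($a{\left(M \right)} = \frac{0 \frac{1}{M}}{2} = \frac{1}{2} \cdot 0 = 0$)
$v = - \frac{1}{20}$ ($v = - \frac{1}{- 3 \left(1 - 3\right) + 14} = - \frac{1}{\left(-3\right) \left(-2\right) + 14} = - \frac{1}{6 + 14} = - \frac{1}{20} \approx -0.05$)
$d{\left(v \right)} a{\left(20 \right)} + 72 = - \frac{21}{- \frac{1}{20}} \cdot 0 + 72 = \left(-21\right) \left(-20\right) 0 + 72 = 420 \cdot 0 + 72 = 0 + 72 = 72$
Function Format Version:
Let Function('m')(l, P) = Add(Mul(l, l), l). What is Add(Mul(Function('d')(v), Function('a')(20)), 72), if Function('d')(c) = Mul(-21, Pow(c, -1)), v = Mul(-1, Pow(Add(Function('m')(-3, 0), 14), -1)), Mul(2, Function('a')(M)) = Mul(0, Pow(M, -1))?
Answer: 72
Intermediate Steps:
Function('m')(l, P) = Add(l, Pow(l, 2)) (Function('m')(l, P) = Add(Pow(l, 2), l) = Add(l, Pow(l, 2)))
Function('a')(M) = 0 (Function('a')(M) = Mul(Rational(1, 2), Mul(0, Pow(M, -1))) = Mul(Rational(1, 2), 0) = 0)
v = Rational(-1, 20) (v = Mul(-1, Pow(Add(Mul(-3, Add(1, -3)), 14), -1)) = Mul(-1, Pow(Add(Mul(-3, -2), 14), -1)) = Mul(-1, Pow(Add(6, 14), -1)) = Mul(-1, Pow(20, -1)) = Mul(-1, Rational(1, 20)) = Rational(-1, 20) ≈ -0.050000)
Add(Mul(Function('d')(v), Function('a')(20)), 72) = Add(Mul(Mul(-21, Pow(Rational(-1, 20), -1)), 0), 72) = Add(Mul(Mul(-21, -20), 0), 72) = Add(Mul(420, 0), 72) = Add(0, 72) = 72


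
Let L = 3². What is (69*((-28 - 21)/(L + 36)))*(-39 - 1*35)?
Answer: 83398/15 ≈ 5559.9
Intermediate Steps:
L = 9
(69*((-28 - 21)/(L + 36)))*(-39 - 1*35) = (69*((-28 - 21)/(9 + 36)))*(-39 - 1*35) = (69*(-49/45))*(-39 - 35) = (69*(-49*1/45))*(-74) = (69*(-49/45))*(-74) = -1127/15*(-74) = 83398/15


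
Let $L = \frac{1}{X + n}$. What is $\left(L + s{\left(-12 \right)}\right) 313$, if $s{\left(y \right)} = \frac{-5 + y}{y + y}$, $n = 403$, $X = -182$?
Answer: $\frac{1183453}{5304} \approx 223.12$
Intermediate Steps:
$L = \frac{1}{221}$ ($L = \frac{1}{-182 + 403} = \frac{1}{221} \approx 0.0045249$)
$s{\left(y \right)} = \frac{-5 + y}{2 y}$
$\left(L + s{\left(-12 \right)}\right) 313 = \left(\frac{1}{221} + \frac{-5 - 12}{2 \left(-12\right)}\right) 313 = \left(\frac{1}{221} + \frac{1}{2} \left(- \frac{1}{12}\right) \left(-17\right)\right) 313 = \left(\frac{1}{221} + \frac{17}{24}\right) 313 = \frac{3781}{5304} \cdot 313 = \frac{1183453}{5304}$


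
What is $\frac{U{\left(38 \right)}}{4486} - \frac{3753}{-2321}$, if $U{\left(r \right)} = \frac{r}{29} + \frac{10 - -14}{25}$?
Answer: $\frac{6104944958}{3774352175} \approx 1.6175$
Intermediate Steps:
$U{\left(r \right)} = \frac{24}{25} + \frac{r}{29}$ ($U{\left(r \right)} = r \frac{1}{29} + \left(10 + 14\right) \frac{1}{25} = \frac{r}{29} + 24 \cdot \frac{1}{25} = \frac{r}{29} + \frac{24}{25} = \frac{24}{25} + \frac{r}{29}$)
$\frac{U{\left(38 \right)}}{4486} - \frac{3753}{-2321} = \frac{\frac{24}{25} + \frac{1}{29} \cdot 38}{4486} - \frac{3753}{-2321} = \left(\frac{24}{25} + \frac{38}{29}\right) \frac{1}{4486} - - \frac{3753}{2321} = \frac{1646}{725} \cdot \frac{1}{4486} + \frac{3753}{2321} = \frac{823}{1626175} + \frac{3753}{2321} = \frac{6104944958}{3774352175}$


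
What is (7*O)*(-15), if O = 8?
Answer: -840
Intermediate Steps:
(7*O)*(-15) = (7*8)*(-15) = 56*(-15) = -840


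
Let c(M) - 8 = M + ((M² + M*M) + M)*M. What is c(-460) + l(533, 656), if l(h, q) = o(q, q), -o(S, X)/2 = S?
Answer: -194462164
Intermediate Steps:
o(S, X) = -2*S
l(h, q) = -2*q
c(M) = 8 + M + M*(M + 2*M²) (c(M) = 8 + (M + ((M² + M*M) + M)*M) = 8 + (M + ((M² + M²) + M)*M) = 8 + (M + (2*M² + M)*M) = 8 + (M + (M + 2*M²)*M) = 8 + (M + M*(M + 2*M²)) = 8 + M + M*(M + 2*M²))
c(-460) + l(533, 656) = (8 - 460 + (-460)² + 2*(-460)³) - 2*656 = (8 - 460 + 211600 + 2*(-97336000)) - 1312 = (8 - 460 + 211600 - 194672000) - 1312 = -194460852 - 1312 = -194462164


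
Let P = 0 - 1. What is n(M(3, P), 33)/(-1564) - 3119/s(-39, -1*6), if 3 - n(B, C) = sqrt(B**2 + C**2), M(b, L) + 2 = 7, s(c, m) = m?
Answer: 2439049/4692 + sqrt(1114)/1564 ≈ 519.85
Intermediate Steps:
P = -1
M(b, L) = 5 (M(b, L) = -2 + 7 = 5)
n(B, C) = 3 - sqrt(B**2 + C**2)
n(M(3, P), 33)/(-1564) - 3119/s(-39, -1*6) = (3 - sqrt(5**2 + 33**2))/(-1564) - 3119/((-1*6)) = (3 - sqrt(25 + 1089))*(-1/1564) - 3119/(-6) = (3 - sqrt(1114))*(-1/1564) - 3119*(-1/6) = (-3/1564 + sqrt(1114)/1564) + 3119/6 = 2439049/4692 + sqrt(1114)/1564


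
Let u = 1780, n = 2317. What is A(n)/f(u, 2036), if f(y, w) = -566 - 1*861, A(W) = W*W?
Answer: -5368489/1427 ≈ -3762.1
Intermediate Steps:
A(W) = W²
f(y, w) = -1427 (f(y, w) = -566 - 861 = -1427)
A(n)/f(u, 2036) = 2317²/(-1427) = 5368489*(-1/1427) = -5368489/1427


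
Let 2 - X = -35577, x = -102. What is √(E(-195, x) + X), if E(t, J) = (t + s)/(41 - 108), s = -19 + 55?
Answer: 4*√9982799/67 ≈ 188.63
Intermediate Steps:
s = 36
E(t, J) = -36/67 - t/67 (E(t, J) = (t + 36)/(41 - 108) = (36 + t)/(-67) = (36 + t)*(-1/67) = -36/67 - t/67)
X = 35579 (X = 2 - 1*(-35577) = 2 + 35577 = 35579)
√(E(-195, x) + X) = √((-36/67 - 1/67*(-195)) + 35579) = √((-36/67 + 195/67) + 35579) = √(159/67 + 35579) = √(2383952/67) = 4*√9982799/67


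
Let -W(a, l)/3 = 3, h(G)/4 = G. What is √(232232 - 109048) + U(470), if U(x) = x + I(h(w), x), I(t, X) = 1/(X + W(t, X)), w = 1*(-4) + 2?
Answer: 216671/461 + 4*√7699 ≈ 820.98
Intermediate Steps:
w = -2 (w = -4 + 2 = -2)
h(G) = 4*G
W(a, l) = -9 (W(a, l) = -3*3 = -9)
I(t, X) = 1/(-9 + X) (I(t, X) = 1/(X - 9) = 1/(-9 + X))
U(x) = x + 1/(-9 + x)
√(232232 - 109048) + U(470) = √(232232 - 109048) + (1 + 470*(-9 + 470))/(-9 + 470) = √123184 + (1 + 470*461)/461 = 4*√7699 + (1 + 216670)/461 = 4*√7699 + (1/461)*216671 = 4*√7699 + 216671/461 = 216671/461 + 4*√7699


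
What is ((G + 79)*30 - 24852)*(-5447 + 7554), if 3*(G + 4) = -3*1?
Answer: -47685624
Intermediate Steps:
G = -5 (G = -4 + (-3*1)/3 = -4 + (⅓)*(-3) = -4 - 1 = -5)
((G + 79)*30 - 24852)*(-5447 + 7554) = ((-5 + 79)*30 - 24852)*(-5447 + 7554) = (74*30 - 24852)*2107 = (2220 - 24852)*2107 = -22632*2107 = -47685624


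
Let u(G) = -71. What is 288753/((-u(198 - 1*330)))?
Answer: 288753/71 ≈ 4066.9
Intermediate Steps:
288753/((-u(198 - 1*330))) = 288753/((-1*(-71))) = 288753/71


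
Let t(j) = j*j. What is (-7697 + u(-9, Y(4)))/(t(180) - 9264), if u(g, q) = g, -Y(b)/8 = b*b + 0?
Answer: -3853/11568 ≈ -0.33307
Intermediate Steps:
t(j) = j**2
Y(b) = -8*b**2 (Y(b) = -8*(b*b + 0) = -8*(b**2 + 0) = -8*b**2)
(-7697 + u(-9, Y(4)))/(t(180) - 9264) = (-7697 - 9)/(180**2 - 9264) = -7706/(32400 - 9264) = -7706/23136 = -7706*1/23136 = -3853/11568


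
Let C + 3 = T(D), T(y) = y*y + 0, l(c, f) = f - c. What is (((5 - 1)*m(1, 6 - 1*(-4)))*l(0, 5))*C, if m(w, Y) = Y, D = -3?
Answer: 1200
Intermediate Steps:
T(y) = y² (T(y) = y² + 0 = y²)
C = 6 (C = -3 + (-3)² = -3 + 9 = 6)
(((5 - 1)*m(1, 6 - 1*(-4)))*l(0, 5))*C = (((5 - 1)*(6 - 1*(-4)))*(5 - 1*0))*6 = ((4*(6 + 4))*(5 + 0))*6 = ((4*10)*5)*6 = (40*5)*6 = 200*6 = 1200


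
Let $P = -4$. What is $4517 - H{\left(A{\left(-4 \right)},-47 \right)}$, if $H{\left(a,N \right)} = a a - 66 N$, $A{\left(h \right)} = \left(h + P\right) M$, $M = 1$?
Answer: $1351$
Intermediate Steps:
$A{\left(h \right)} = -4 + h$ ($A{\left(h \right)} = \left(h - 4\right) 1 = \left(-4 + h\right) 1 = -4 + h$)
$H{\left(a,N \right)} = a^{2} - 66 N$
$4517 - H{\left(A{\left(-4 \right)},-47 \right)} = 4517 - \left(\left(-4 - 4\right)^{2} - -3102\right) = 4517 - \left(\left(-8\right)^{2} + 3102\right) = 4517 - \left(64 + 3102\right) = 4517 - 3166 = 1351$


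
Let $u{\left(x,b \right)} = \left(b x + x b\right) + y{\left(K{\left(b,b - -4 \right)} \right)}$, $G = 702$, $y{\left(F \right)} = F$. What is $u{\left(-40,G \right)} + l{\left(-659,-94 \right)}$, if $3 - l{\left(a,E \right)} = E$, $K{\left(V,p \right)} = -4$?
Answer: $-56067$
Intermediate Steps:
$l{\left(a,E \right)} = 3 - E$
$u{\left(x,b \right)} = -4 + 2 b x$ ($u{\left(x,b \right)} = \left(b x + x b\right) - 4 = \left(b x + b x\right) - 4 = 2 b x - 4 = -4 + 2 b x$)
$u{\left(-40,G \right)} + l{\left(-659,-94 \right)} = \left(-4 + 2 \cdot 702 \left(-40\right)\right) + \left(3 - -94\right) = \left(-4 - 56160\right) + \left(3 + 94\right) = -56164 + 97 = -56067$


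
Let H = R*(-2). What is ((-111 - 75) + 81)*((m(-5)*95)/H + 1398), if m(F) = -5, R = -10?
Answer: -577185/4 ≈ -1.4430e+5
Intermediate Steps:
H = 20 (H = -10*(-2) = 20)
((-111 - 75) + 81)*((m(-5)*95)/H + 1398) = ((-111 - 75) + 81)*(-5*95/20 + 1398) = (-186 + 81)*(-475*1/20 + 1398) = -105*(-95/4 + 1398) = -105*5497/4 = -577185/4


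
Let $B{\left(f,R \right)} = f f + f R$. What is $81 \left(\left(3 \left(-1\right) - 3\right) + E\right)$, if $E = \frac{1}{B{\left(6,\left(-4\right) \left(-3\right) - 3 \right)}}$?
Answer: $- \frac{4851}{10} \approx -485.1$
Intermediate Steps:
$B{\left(f,R \right)} = f^{2} + R f$
$E = \frac{1}{90}$ ($E = \frac{1}{6 \left(\left(\left(-4\right) \left(-3\right) - 3\right) + 6\right)} = \frac{1}{6 \left(\left(12 - 3\right) + 6\right)} = \frac{1}{6 \left(9 + 6\right)} = \frac{1}{6 \cdot 15} = \frac{1}{90} \approx 0.011111$)
$81 \left(\left(3 \left(-1\right) - 3\right) + E\right) = 81 \left(\left(3 \left(-1\right) - 3\right) + \frac{1}{90}\right) = 81 \left(\left(-3 - 3\right) + \frac{1}{90}\right) = 81 \left(-6 + \frac{1}{90}\right) = 81 \left(- \frac{539}{90}\right) = - \frac{4851}{10}$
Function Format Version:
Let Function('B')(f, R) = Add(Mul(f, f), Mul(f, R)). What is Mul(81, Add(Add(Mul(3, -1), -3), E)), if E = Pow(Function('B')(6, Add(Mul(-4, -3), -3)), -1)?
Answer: Rational(-4851, 10) ≈ -485.10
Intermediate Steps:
Function('B')(f, R) = Add(Pow(f, 2), Mul(R, f))
E = Rational(1, 90) (E = Pow(Mul(6, Add(Add(Mul(-4, -3), -3), 6)), -1) = Pow(Mul(6, Add(Add(12, -3), 6)), -1) = Pow(Mul(6, Add(9, 6)), -1) = Pow(Mul(6, 15), -1) = Pow(90, -1) = Rational(1, 90) ≈ 0.011111)
Mul(81, Add(Add(Mul(3, -1), -3), E)) = Mul(81, Add(Add(Mul(3, -1), -3), Rational(1, 90))) = Mul(81, Add(Add(-3, -3), Rational(1, 90))) = Mul(81, Add(-6, Rational(1, 90))) = Mul(81, Rational(-539, 90)) = Rational(-4851, 10)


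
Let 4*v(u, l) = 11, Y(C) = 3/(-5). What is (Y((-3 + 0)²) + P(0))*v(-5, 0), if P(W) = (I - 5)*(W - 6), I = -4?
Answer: 2937/20 ≈ 146.85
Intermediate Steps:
Y(C) = -⅗ (Y(C) = 3*(-⅕) = -⅗)
v(u, l) = 11/4 (v(u, l) = (¼)*11 = 11/4)
P(W) = 54 - 9*W (P(W) = (-4 - 5)*(W - 6) = -9*(-6 + W) = 54 - 9*W)
(Y((-3 + 0)²) + P(0))*v(-5, 0) = (-⅗ + (54 - 9*0))*(11/4) = (-⅗ + (54 + 0))*(11/4) = (-⅗ + 54)*(11/4) = (267/5)*(11/4) = 2937/20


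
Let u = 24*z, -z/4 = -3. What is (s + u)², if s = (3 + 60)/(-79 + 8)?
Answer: 415548225/5041 ≈ 82434.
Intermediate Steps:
z = 12 (z = -4*(-3) = 12)
u = 288 (u = 24*12 = 288)
s = -63/71 (s = 63/(-71) = 63*(-1/71) = -63/71 ≈ -0.88732)
(s + u)² = (-63/71 + 288)² = (20385/71)² = 415548225/5041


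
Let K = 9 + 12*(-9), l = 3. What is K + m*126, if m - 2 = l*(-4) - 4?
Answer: -1863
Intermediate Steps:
K = -99 (K = 9 - 108 = -99)
m = -14 (m = 2 + (3*(-4) - 4) = 2 + (-12 - 4) = 2 - 16 = -14)
K + m*126 = -99 - 14*126 = -99 - 1764 = -1863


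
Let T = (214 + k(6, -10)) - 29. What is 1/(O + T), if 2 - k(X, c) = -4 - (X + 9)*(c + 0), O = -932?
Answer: -1/891 ≈ -0.0011223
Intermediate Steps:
k(X, c) = 6 + c*(9 + X) (k(X, c) = 2 - (-4 - (X + 9)*(c + 0)) = 2 - (-4 - (9 + X)*c) = 2 - (-4 - c*(9 + X)) = 2 + (4 + c*(9 + X)) = 6 + c*(9 + X))
T = 41 (T = (214 + (6 + 9*(-10) + 6*(-10))) - 29 = (214 + (6 - 90 - 60)) - 29 = (214 - 144) - 29 = 70 - 29 = 41)
1/(O + T) = 1/(-932 + 41) = 1/(-891) = -1/891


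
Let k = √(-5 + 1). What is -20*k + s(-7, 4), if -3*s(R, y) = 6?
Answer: -2 - 40*I ≈ -2.0 - 40.0*I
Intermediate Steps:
s(R, y) = -2 (s(R, y) = -⅓*6 = -2)
k = 2*I (k = √(-4) = 2*I ≈ 2.0*I)
-20*k + s(-7, 4) = -40*I - 2 = -2 - 40*I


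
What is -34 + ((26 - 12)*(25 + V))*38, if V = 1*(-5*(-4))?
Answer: 23906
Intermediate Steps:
V = 20 (V = 1*20 = 20)
-34 + ((26 - 12)*(25 + V))*38 = -34 + ((26 - 12)*(25 + 20))*38 = -34 + (14*45)*38 = -34 + 630*38 = -34 + 23940 = 23906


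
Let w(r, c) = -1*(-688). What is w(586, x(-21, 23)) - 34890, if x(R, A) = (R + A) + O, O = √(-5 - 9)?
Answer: -34202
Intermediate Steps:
O = I*√14 (O = √(-14) = I*√14 ≈ 3.7417*I)
x(R, A) = A + R + I*√14 (x(R, A) = (R + A) + I*√14 = (A + R) + I*√14 = A + R + I*√14)
w(r, c) = 688
w(586, x(-21, 23)) - 34890 = 688 - 34890 = -34202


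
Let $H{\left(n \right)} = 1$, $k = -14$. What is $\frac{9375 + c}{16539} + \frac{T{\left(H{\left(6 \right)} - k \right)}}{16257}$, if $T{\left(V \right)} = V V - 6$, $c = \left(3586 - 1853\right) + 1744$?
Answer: $\frac{23617445}{29874947} \approx 0.79054$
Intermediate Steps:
$c = 3477$ ($c = 1733 + 1744 = 3477$)
$T{\left(V \right)} = -6 + V^{2}$ ($T{\left(V \right)} = V^{2} - 6 = -6 + V^{2}$)
$\frac{9375 + c}{16539} + \frac{T{\left(H{\left(6 \right)} - k \right)}}{16257} = \frac{9375 + 3477}{16539} + \frac{-6 + \left(1 - -14\right)^{2}}{16257} = 12852 \cdot \frac{1}{16539} + \left(-6 + \left(1 + 14\right)^{2}\right) \frac{1}{16257} = \frac{4284}{5513} + \left(-6 + 15^{2}\right) \frac{1}{16257} = \frac{4284}{5513} + \left(-6 + 225\right) \frac{1}{16257} = \frac{4284}{5513} + 219 \cdot \frac{1}{16257} = \frac{4284}{5513} + \frac{73}{5419} = \frac{23617445}{29874947}$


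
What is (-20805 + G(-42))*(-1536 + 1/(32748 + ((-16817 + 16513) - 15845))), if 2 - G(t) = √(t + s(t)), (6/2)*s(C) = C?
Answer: 530394598589/16599 + 50992126*I*√14/16599 ≈ 3.1953e+7 + 11494.0*I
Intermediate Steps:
s(C) = C/3
G(t) = 2 - 2*√3*√t/3 (G(t) = 2 - √(t + t/3) = 2 - √(4*t/3) = 2 - 2*√3*√t/3)
(-20805 + G(-42))*(-1536 + 1/(32748 + ((-16817 + 16513) - 15845))) = (-20805 + (2 - 2*√3*√(-42)/3))*(-1536 + 1/(32748 + ((-16817 + 16513) - 15845))) = (-20805 + (2 - 2*√3*I*√42/3))*(-1536 + 1/(32748 + (-304 - 15845))) = (-20805 + (2 - 2*I*√14))*(-1536 + 1/(32748 - 16149)) = (-20803 - 2*I*√14)*(-1536 + 1/16599) = (-20803 - 2*I*√14)*(-25496063/16599) = 530394598589/16599 + 50992126*I*√14/16599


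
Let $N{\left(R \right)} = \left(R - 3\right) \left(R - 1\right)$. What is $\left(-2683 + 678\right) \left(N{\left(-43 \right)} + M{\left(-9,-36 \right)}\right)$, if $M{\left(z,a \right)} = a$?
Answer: $-3985940$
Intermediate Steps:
$N{\left(R \right)} = \left(-1 + R\right) \left(-3 + R\right)$ ($N{\left(R \right)} = \left(-3 + R\right) \left(-1 + R\right) = \left(-1 + R\right) \left(-3 + R\right)$)
$\left(-2683 + 678\right) \left(N{\left(-43 \right)} + M{\left(-9,-36 \right)}\right) = \left(-2683 + 678\right) \left(\left(3 + \left(-43\right)^{2} - -172\right) - 36\right) = - 2005 \left(\left(3 + 1849 + 172\right) - 36\right) = - 2005 \left(2024 - 36\right) = \left(-2005\right) 1988 = -3985940$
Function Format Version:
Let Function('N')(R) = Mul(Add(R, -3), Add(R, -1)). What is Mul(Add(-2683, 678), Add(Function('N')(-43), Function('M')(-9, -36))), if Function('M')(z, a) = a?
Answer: -3985940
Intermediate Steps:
Function('N')(R) = Mul(Add(-1, R), Add(-3, R)) (Function('N')(R) = Mul(Add(-3, R), Add(-1, R)) = Mul(Add(-1, R), Add(-3, R)))
Mul(Add(-2683, 678), Add(Function('N')(-43), Function('M')(-9, -36))) = Mul(Add(-2683, 678), Add(Add(3, Pow(-43, 2), Mul(-4, -43)), -36)) = Mul(-2005, Add(Add(3, 1849, 172), -36)) = Mul(-2005, Add(2024, -36)) = Mul(-2005, 1988) = -3985940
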